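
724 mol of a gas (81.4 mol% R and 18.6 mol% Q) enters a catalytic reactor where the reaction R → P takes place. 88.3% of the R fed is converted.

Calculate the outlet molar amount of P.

R reacted = 0.883 × 589.3 = 520.4 mol; ν_R = −1, so ξ = 520.4/1 = 520.4 mol.
Outlet amounts (n = n₀ + ν ξ):
  R: 589.3 − 1(520.4) = 68.95
  P: 0 + 1(520.4) = 520.4
  Q: 134.7 (inert)

520 mol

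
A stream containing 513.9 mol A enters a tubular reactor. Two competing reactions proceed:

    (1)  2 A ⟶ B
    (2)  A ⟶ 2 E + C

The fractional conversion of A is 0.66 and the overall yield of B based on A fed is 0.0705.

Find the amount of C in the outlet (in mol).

267 mol

Yield of B: 1ξ₁ / 513.9 = 0.0705 → ξ₁ = 36.23 mol.
Conversion of A: 2ξ₁ + 1ξ₂ = 0.66 × 513.9 = 339.2 → ξ₂ = 266.7 mol.
Outlet amounts (n = n₀ + Σ ν·ξ):
  A: 513.9 − 2(36.23) − 1(266.7) = 174.7
  B: 0 + 1(36.23) = 36.23
  E: 0 + 2(266.7) = 533.4
  C: 0 + 1(266.7) = 266.7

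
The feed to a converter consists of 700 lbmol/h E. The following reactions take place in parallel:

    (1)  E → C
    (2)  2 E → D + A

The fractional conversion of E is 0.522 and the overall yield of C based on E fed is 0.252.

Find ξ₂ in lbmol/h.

Yield of C: 1ξ₁ / 700 = 0.252 → ξ₁ = 176.4 lbmol/h.
Conversion of E: 1ξ₁ + 2ξ₂ = 0.522 × 700 = 365.4 → ξ₂ = 94.5 lbmol/h.
Outlet amounts (n = n₀ + Σ ν·ξ):
  E: 700 − 1(176.4) − 2(94.5) = 334.6
  C: 0 + 1(176.4) = 176.4
  D: 0 + 1(94.5) = 94.5
  A: 0 + 1(94.5) = 94.5

ξ₂ = 94.5 lbmol/h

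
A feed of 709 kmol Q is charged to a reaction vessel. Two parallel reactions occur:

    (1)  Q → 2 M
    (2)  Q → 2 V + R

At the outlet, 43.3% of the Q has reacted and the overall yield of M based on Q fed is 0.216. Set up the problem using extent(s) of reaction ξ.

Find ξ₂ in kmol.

ξ₂ = 230 kmol

Yield of M: 2ξ₁ / 709 = 0.216 → ξ₁ = 76.57 kmol.
Conversion of Q: 1ξ₁ + 1ξ₂ = 0.433 × 709 = 307 → ξ₂ = 230.4 kmol.
Outlet amounts (n = n₀ + Σ ν·ξ):
  Q: 709 − 1(76.57) − 1(230.4) = 402
  M: 0 + 2(76.57) = 153.1
  V: 0 + 2(230.4) = 460.9
  R: 0 + 1(230.4) = 230.4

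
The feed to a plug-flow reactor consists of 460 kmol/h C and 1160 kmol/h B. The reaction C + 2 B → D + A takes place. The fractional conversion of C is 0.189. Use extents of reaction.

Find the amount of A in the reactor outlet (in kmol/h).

C reacted = 0.189 × 460 = 86.94 kmol/h; ν_C = −1, so ξ = 86.94/1 = 86.94 kmol/h.
Outlet amounts (n = n₀ + ν ξ):
  C: 460 − 1(86.94) = 373.1
  B: 1160 − 2(86.94) = 986.1
  D: 0 + 1(86.94) = 86.94
  A: 0 + 1(86.94) = 86.94

86.9 kmol/h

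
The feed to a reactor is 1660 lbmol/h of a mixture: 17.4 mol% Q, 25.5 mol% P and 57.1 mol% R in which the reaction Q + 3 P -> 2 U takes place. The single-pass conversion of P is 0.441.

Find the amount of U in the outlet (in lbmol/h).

P reacted = 0.441 × 423.3 = 186.7 lbmol/h; ν_P = −3, so ξ = 186.7/3 = 62.23 lbmol/h.
Outlet amounts (n = n₀ + ν ξ):
  Q: 288.8 − 1(62.23) = 226.6
  P: 423.3 − 3(62.23) = 236.6
  U: 0 + 2(62.23) = 124.5
  R: 947.9 (inert)

124 lbmol/h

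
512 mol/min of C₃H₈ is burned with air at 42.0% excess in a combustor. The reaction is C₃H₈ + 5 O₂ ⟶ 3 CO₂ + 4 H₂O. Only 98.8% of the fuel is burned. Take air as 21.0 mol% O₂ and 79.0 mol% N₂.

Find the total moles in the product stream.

Stoichiometric O₂ = 5 × 512 = 2560 mol/min; O₂ fed = 2560 × 1.420 = 3635 mol/min.
N₂ fed = 3635 × 79/21 = 13680 mol/min.
Fuel reacted = 0.988 × 512 → ξ = 505.9 mol/min.
Outlet (n = n₀ + ν ξ):
  C₃H₈: 512 − 1(505.9) = 6.144
  O₂: 3635 − 5(505.9) = 1106
  N₂: 13680 (inert)
  CO₂: 0 + 3(505.9) = 1518
  H₂O: 0 + 4(505.9) = 2023
Total out = 6.144 + 1106 + 13680 + 1518 + 2023 = 18330 mol/min.

18300 mol/min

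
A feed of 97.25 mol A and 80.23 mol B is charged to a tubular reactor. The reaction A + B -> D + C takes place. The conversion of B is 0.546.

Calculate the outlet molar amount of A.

53.4 mol

B reacted = 0.546 × 80.23 = 43.81 mol; ν_B = −1, so ξ = 43.81/1 = 43.81 mol.
Outlet amounts (n = n₀ + ν ξ):
  A: 97.25 − 1(43.81) = 53.44
  B: 80.23 − 1(43.81) = 36.42
  D: 0 + 1(43.81) = 43.81
  C: 0 + 1(43.81) = 43.81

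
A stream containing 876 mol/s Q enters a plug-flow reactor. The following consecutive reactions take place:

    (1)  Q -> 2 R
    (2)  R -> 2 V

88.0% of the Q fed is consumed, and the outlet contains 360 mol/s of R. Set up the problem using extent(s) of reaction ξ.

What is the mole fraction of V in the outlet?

0.836

Conversion of Q: Q consumed = 1ξ₁ = 0.88 × 876 → ξ₁ = 770.9 mol/s.
R balance: n_R = 0 + 2ξ₁ − 1ξ₂ = 360 → ξ₂ = (2·770.9 − 360)/1 = 1182 mol/s.
Outlet amounts (n = n₀ + Σ ν·ξ):
  Q: 876 − 1(770.9) = 105.1
  R: 0 + 2(770.9) − 1(1182) = 360
  V: 0 + 2(1182) = 2364
Total out = 2829 mol/s; y_V = 2364 / 2829 = 0.8356.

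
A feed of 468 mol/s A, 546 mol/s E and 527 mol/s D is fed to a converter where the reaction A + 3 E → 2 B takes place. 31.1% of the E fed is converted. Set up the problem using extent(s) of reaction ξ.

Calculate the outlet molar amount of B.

113 mol/s

E reacted = 0.311 × 546 = 169.8 mol/s; ν_E = −3, so ξ = 169.8/3 = 56.6 mol/s.
Outlet amounts (n = n₀ + ν ξ):
  A: 468 − 1(56.6) = 411.4
  E: 546 − 3(56.6) = 376.2
  B: 0 + 2(56.6) = 113.2
  D: 527 (inert)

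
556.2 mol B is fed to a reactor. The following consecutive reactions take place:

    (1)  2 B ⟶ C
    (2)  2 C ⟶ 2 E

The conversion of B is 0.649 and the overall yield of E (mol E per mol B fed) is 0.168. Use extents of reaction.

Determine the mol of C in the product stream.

87 mol

Conversion of B: B consumed = 2ξ₁ = 0.649 × 556.2 → ξ₁ = 180.5 mol.
Yield of E: 2ξ₂ / 556.2 = 0.168 → ξ₂ = 46.72 mol.
Outlet amounts (n = n₀ + Σ ν·ξ):
  B: 556.2 − 2(180.5) = 195.2
  C: 0 + 1(180.5) − 2(46.72) = 87.05
  E: 0 + 2(46.72) = 93.44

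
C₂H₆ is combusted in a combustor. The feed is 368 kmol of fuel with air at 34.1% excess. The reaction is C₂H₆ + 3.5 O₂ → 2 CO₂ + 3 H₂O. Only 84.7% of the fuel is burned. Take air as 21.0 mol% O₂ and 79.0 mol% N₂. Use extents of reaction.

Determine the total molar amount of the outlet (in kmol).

8750 kmol

Stoichiometric O₂ = 3.5 × 368 = 1288 kmol; O₂ fed = 1288 × 1.341 = 1727 kmol.
N₂ fed = 1727 × 79/21 = 6498 kmol.
Fuel reacted = 0.847 × 368 → ξ = 311.7 kmol.
Outlet (n = n₀ + ν ξ):
  C₂H₆: 368 − 1(311.7) = 56.3
  O₂: 1727 − 3.5(311.7) = 636.3
  N₂: 6498 (inert)
  CO₂: 0 + 2(311.7) = 623.4
  H₂O: 0 + 3(311.7) = 935.1
Total out = 56.3 + 636.3 + 6498 + 623.4 + 935.1 = 8749 kmol.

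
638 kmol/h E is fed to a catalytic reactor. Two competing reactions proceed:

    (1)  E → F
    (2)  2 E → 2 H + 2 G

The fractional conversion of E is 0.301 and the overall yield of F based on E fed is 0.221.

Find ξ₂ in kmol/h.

Yield of F: 1ξ₁ / 638 = 0.221 → ξ₁ = 141 kmol/h.
Conversion of E: 1ξ₁ + 2ξ₂ = 0.301 × 638 = 192 → ξ₂ = 25.52 kmol/h.
Outlet amounts (n = n₀ + Σ ν·ξ):
  E: 638 − 1(141) − 2(25.52) = 446
  F: 0 + 1(141) = 141
  H: 0 + 2(25.52) = 51.04
  G: 0 + 2(25.52) = 51.04

ξ₂ = 25.5 kmol/h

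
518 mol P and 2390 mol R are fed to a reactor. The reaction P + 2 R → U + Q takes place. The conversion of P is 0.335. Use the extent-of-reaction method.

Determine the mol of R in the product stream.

2040 mol

P reacted = 0.335 × 518 = 173.5 mol; ν_P = −1, so ξ = 173.5/1 = 173.5 mol.
Outlet amounts (n = n₀ + ν ξ):
  P: 518 − 1(173.5) = 344.5
  R: 2390 − 2(173.5) = 2043
  U: 0 + 1(173.5) = 173.5
  Q: 0 + 1(173.5) = 173.5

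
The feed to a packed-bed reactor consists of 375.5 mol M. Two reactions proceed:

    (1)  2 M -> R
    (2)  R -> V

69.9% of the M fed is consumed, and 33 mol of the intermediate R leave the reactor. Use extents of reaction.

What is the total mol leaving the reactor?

Conversion of M: M consumed = 2ξ₁ = 0.699 × 375.5 → ξ₁ = 131.2 mol.
R balance: n_R = 0 + 1ξ₁ − 1ξ₂ = 33 → ξ₂ = (1·131.2 − 33)/1 = 98.24 mol.
Outlet amounts (n = n₀ + Σ ν·ξ):
  M: 375.5 − 2(131.2) = 113
  R: 0 + 1(131.2) − 1(98.24) = 33
  V: 0 + 1(98.24) = 98.24
Total out = 113 + 33 + 98.24 = 244.3 mol.

244 mol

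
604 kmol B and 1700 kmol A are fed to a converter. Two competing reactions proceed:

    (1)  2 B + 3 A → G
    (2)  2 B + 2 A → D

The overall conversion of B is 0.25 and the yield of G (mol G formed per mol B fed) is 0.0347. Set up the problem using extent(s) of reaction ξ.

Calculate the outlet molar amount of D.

54.5 kmol

Yield of G: 1ξ₁ / 604 = 0.0347 → ξ₁ = 20.96 kmol.
Conversion of B: 2ξ₁ + 2ξ₂ = 0.25 × 604 = 151 → ξ₂ = 54.54 kmol.
Outlet amounts (n = n₀ + Σ ν·ξ):
  B: 604 − 2(20.96) − 2(54.54) = 453
  A: 1700 − 3(20.96) − 2(54.54) = 1528
  G: 0 + 1(20.96) = 20.96
  D: 0 + 1(54.54) = 54.54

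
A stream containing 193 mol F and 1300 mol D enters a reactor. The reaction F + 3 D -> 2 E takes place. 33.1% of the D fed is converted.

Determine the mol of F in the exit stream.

D reacted = 0.331 × 1300 = 430.3 mol; ν_D = −3, so ξ = 430.3/3 = 143.4 mol.
Outlet amounts (n = n₀ + ν ξ):
  F: 193 − 1(143.4) = 49.57
  D: 1300 − 3(143.4) = 869.7
  E: 0 + 2(143.4) = 286.9

49.6 mol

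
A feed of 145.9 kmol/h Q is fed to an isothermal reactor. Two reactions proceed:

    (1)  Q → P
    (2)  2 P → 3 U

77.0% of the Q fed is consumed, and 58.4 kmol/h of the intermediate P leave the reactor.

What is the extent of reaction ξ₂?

Conversion of Q: Q consumed = 1ξ₁ = 0.77 × 145.9 → ξ₁ = 112.3 kmol/h.
P balance: n_P = 0 + 1ξ₁ − 2ξ₂ = 58.4 → ξ₂ = (1·112.3 − 58.4)/2 = 26.97 kmol/h.
Outlet amounts (n = n₀ + Σ ν·ξ):
  Q: 145.9 − 1(112.3) = 33.56
  P: 0 + 1(112.3) − 2(26.97) = 58.4
  U: 0 + 3(26.97) = 80.91

ξ₂ = 27 kmol/h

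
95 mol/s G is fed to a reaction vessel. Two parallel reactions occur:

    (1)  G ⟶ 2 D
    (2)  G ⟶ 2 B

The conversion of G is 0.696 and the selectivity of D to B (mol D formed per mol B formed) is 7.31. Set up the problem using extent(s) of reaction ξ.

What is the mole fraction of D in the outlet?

0.722

Conversion of G: G consumed = 0.696 × 95 = 66.12 mol/s = 1ξ₁ + 1ξ₂.
Selectivity: 2ξ₁ / (2ξ₂) = 7.31 → ξ₁ = 7.31 ξ₂.
Substitute: (1·7.31 + 1) ξ₂ = 66.12 → ξ₂ = 7.957 mol/s, ξ₁ = 58.16 mol/s.
Outlet amounts (n = n₀ + Σ ν·ξ):
  G: 95 − 1(58.16) − 1(7.957) = 28.88
  D: 0 + 2(58.16) = 116.3
  B: 0 + 2(7.957) = 15.91
Total out = 161.1 mol/s; y_D = 116.3 / 161.1 = 0.722.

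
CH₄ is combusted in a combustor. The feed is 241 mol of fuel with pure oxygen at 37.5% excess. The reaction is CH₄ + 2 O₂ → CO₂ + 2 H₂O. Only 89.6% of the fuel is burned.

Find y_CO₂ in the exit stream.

0.239

Stoichiometric O₂ = 2 × 241 = 482 mol; O₂ fed = 482 × 1.375 = 662.8 mol.
Fuel reacted = 0.896 × 241 → ξ = 215.9 mol.
Outlet (n = n₀ + ν ξ):
  CH₄: 241 − 1(215.9) = 25.06
  O₂: 662.8 − 2(215.9) = 230.9
  CO₂: 0 + 1(215.9) = 215.9
  H₂O: 0 + 2(215.9) = 431.9
Total out = 903.8 mol; y_CO₂ = 215.9 / 903.8 = 0.2389.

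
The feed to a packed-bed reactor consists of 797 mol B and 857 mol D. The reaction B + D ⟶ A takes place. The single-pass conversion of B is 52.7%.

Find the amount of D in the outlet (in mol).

B reacted = 0.527 × 797 = 420 mol; ν_B = −1, so ξ = 420/1 = 420 mol.
Outlet amounts (n = n₀ + ν ξ):
  B: 797 − 1(420) = 377
  D: 857 − 1(420) = 437
  A: 0 + 1(420) = 420

437 mol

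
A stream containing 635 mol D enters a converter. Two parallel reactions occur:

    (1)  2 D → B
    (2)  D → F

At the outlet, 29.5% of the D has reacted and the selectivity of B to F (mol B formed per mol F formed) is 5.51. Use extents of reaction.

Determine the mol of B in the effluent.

85.9 mol

Conversion of D: D consumed = 0.295 × 635 = 187.3 mol = 2ξ₁ + 1ξ₂.
Selectivity: 1ξ₁ / (1ξ₂) = 5.51 → ξ₁ = 5.51 ξ₂.
Substitute: (2·5.51 + 1) ξ₂ = 187.3 → ξ₂ = 15.58 mol, ξ₁ = 85.87 mol.
Outlet amounts (n = n₀ + Σ ν·ξ):
  D: 635 − 2(85.87) − 1(15.58) = 447.7
  B: 0 + 1(85.87) = 85.87
  F: 0 + 1(15.58) = 15.58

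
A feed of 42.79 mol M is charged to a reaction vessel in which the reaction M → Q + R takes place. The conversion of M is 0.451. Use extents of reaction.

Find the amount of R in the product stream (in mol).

19.3 mol

M reacted = 0.451 × 42.79 = 19.3 mol; ν_M = −1, so ξ = 19.3/1 = 19.3 mol.
Outlet amounts (n = n₀ + ν ξ):
  M: 42.79 − 1(19.3) = 23.49
  Q: 0 + 1(19.3) = 19.3
  R: 0 + 1(19.3) = 19.3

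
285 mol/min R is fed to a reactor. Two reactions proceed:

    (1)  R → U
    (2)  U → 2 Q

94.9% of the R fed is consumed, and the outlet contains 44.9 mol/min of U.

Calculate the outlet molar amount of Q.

Conversion of R: R consumed = 1ξ₁ = 0.949 × 285 → ξ₁ = 270.5 mol/min.
U balance: n_U = 0 + 1ξ₁ − 1ξ₂ = 44.9 → ξ₂ = (1·270.5 − 44.9)/1 = 225.6 mol/min.
Outlet amounts (n = n₀ + Σ ν·ξ):
  R: 285 − 1(270.5) = 14.54
  U: 0 + 1(270.5) − 1(225.6) = 44.9
  Q: 0 + 2(225.6) = 451.1

451 mol/min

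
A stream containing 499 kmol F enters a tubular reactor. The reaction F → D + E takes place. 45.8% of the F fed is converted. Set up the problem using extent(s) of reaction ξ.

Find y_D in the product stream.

F reacted = 0.458 × 499 = 228.5 kmol; ν_F = −1, so ξ = 228.5/1 = 228.5 kmol.
Outlet amounts (n = n₀ + ν ξ):
  F: 499 − 1(228.5) = 270.5
  D: 0 + 1(228.5) = 228.5
  E: 0 + 1(228.5) = 228.5
Total out = 727.5 kmol; y_D = 228.5 / 727.5 = 0.3141.

0.314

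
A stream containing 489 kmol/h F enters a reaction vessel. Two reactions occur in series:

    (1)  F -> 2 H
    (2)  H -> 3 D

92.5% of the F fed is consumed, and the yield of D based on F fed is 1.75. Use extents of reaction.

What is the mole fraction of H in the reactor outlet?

0.41

Conversion of F: F consumed = 1ξ₁ = 0.925 × 489 → ξ₁ = 452.3 kmol/h.
Yield of D: 3ξ₂ / 489 = 1.75 → ξ₂ = 285.2 kmol/h.
Outlet amounts (n = n₀ + Σ ν·ξ):
  F: 489 − 1(452.3) = 36.67
  H: 0 + 2(452.3) − 1(285.2) = 619.4
  D: 0 + 3(285.2) = 855.8
Total out = 1512 kmol/h; y_H = 619.4 / 1512 = 0.4097.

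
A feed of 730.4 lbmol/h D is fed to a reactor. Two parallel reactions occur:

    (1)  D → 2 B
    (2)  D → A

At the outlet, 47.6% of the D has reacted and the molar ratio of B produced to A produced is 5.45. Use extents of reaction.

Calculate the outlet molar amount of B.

509 lbmol/h

Conversion of D: D consumed = 0.476 × 730.4 = 347.7 lbmol/h = 1ξ₁ + 1ξ₂.
Selectivity: 2ξ₁ / (1ξ₂) = 5.45 → ξ₁ = 2.725 ξ₂.
Substitute: (1·2.725 + 1) ξ₂ = 347.7 → ξ₂ = 93.33 lbmol/h, ξ₁ = 254.3 lbmol/h.
Outlet amounts (n = n₀ + Σ ν·ξ):
  D: 730.4 − 1(254.3) − 1(93.33) = 382.7
  B: 0 + 2(254.3) = 508.7
  A: 0 + 1(93.33) = 93.33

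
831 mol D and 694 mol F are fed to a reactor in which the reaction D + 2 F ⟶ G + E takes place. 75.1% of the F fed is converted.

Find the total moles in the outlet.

F reacted = 0.751 × 694 = 521.2 mol; ν_F = −2, so ξ = 521.2/2 = 260.6 mol.
Outlet amounts (n = n₀ + ν ξ):
  D: 831 − 1(260.6) = 570.4
  F: 694 − 2(260.6) = 172.8
  G: 0 + 1(260.6) = 260.6
  E: 0 + 1(260.6) = 260.6
Total out = 570.4 + 172.8 + 260.6 + 260.6 = 1264 mol.

1260 mol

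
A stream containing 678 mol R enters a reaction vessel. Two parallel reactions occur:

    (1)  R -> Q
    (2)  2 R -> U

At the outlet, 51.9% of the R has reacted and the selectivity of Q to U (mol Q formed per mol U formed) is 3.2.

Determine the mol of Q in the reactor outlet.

Conversion of R: R consumed = 0.519 × 678 = 351.9 mol = 1ξ₁ + 2ξ₂.
Selectivity: 1ξ₁ / (1ξ₂) = 3.2 → ξ₁ = 3.2 ξ₂.
Substitute: (1·3.2 + 2) ξ₂ = 351.9 → ξ₂ = 67.67 mol, ξ₁ = 216.5 mol.
Outlet amounts (n = n₀ + Σ ν·ξ):
  R: 678 − 1(216.5) − 2(67.67) = 326.1
  Q: 0 + 1(216.5) = 216.5
  U: 0 + 1(67.67) = 67.67

217 mol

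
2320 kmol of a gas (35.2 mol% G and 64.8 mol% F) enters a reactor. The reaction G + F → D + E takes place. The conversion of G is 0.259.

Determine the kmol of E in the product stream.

212 kmol

G reacted = 0.259 × 816.6 = 211.5 kmol; ν_G = −1, so ξ = 211.5/1 = 211.5 kmol.
Outlet amounts (n = n₀ + ν ξ):
  G: 816.6 − 1(211.5) = 605.1
  F: 1503 − 1(211.5) = 1292
  D: 0 + 1(211.5) = 211.5
  E: 0 + 1(211.5) = 211.5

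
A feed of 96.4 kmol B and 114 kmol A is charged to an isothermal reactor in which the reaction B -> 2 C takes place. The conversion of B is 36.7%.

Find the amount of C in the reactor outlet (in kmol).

70.8 kmol

B reacted = 0.367 × 96.4 = 35.38 kmol; ν_B = −1, so ξ = 35.38/1 = 35.38 kmol.
Outlet amounts (n = n₀ + ν ξ):
  B: 96.4 − 1(35.38) = 61.02
  C: 0 + 2(35.38) = 70.76
  A: 114 (inert)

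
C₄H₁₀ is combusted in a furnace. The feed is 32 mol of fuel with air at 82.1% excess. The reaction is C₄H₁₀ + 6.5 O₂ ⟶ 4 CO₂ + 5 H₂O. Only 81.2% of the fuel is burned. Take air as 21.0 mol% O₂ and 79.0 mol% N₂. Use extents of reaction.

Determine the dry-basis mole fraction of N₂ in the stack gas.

0.817

Stoichiometric O₂ = 6.5 × 32 = 208 mol; O₂ fed = 208 × 1.821 = 378.8 mol.
N₂ fed = 378.8 × 79/21 = 1425 mol.
Fuel reacted = 0.812 × 32 → ξ = 25.98 mol.
Outlet (n = n₀ + ν ξ):
  C₄H₁₀: 32 − 1(25.98) = 6.016
  O₂: 378.8 − 6.5(25.98) = 209.9
  N₂: 1425 (inert)
  CO₂: 0 + 4(25.98) = 103.9
  H₂O: 0 + 5(25.98) = 129.9
Dry total = 1745 mol; y_N₂ (dry) = 1425 / 1745 = 0.8167.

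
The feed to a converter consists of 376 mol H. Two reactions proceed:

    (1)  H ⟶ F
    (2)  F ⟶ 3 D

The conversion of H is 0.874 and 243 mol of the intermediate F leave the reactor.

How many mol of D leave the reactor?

257 mol

Conversion of H: H consumed = 1ξ₁ = 0.874 × 376 → ξ₁ = 328.6 mol.
F balance: n_F = 0 + 1ξ₁ − 1ξ₂ = 243 → ξ₂ = (1·328.6 − 243)/1 = 85.62 mol.
Outlet amounts (n = n₀ + Σ ν·ξ):
  H: 376 − 1(328.6) = 47.38
  F: 0 + 1(328.6) − 1(85.62) = 243
  D: 0 + 3(85.62) = 256.9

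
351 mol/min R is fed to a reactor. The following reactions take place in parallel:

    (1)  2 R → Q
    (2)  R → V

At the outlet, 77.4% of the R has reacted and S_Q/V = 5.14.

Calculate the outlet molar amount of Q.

Conversion of R: R consumed = 0.774 × 351 = 271.7 mol/min = 2ξ₁ + 1ξ₂.
Selectivity: 1ξ₁ / (1ξ₂) = 5.14 → ξ₁ = 5.14 ξ₂.
Substitute: (2·5.14 + 1) ξ₂ = 271.7 → ξ₂ = 24.08 mol/min, ξ₁ = 123.8 mol/min.
Outlet amounts (n = n₀ + Σ ν·ξ):
  R: 351 − 2(123.8) − 1(24.08) = 79.33
  Q: 0 + 1(123.8) = 123.8
  V: 0 + 1(24.08) = 24.08

124 mol/min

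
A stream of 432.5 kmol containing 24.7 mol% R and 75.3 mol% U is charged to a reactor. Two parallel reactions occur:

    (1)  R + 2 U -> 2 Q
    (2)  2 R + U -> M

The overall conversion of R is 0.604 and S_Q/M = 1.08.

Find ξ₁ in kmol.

Conversion of R: R consumed = 0.604 × 106.8 = 64.52 kmol = 1ξ₁ + 2ξ₂.
Selectivity: 2ξ₁ / (1ξ₂) = 1.08 → ξ₁ = 0.54 ξ₂.
Substitute: (1·0.54 + 2) ξ₂ = 64.52 → ξ₂ = 25.4 kmol, ξ₁ = 13.72 kmol.
Outlet amounts (n = n₀ + Σ ν·ξ):
  R: 106.8 − 1(13.72) − 2(25.4) = 42.3
  U: 325.7 − 2(13.72) − 1(25.4) = 272.8
  Q: 0 + 2(13.72) = 27.44
  M: 0 + 1(25.4) = 25.4

ξ₁ = 13.7 kmol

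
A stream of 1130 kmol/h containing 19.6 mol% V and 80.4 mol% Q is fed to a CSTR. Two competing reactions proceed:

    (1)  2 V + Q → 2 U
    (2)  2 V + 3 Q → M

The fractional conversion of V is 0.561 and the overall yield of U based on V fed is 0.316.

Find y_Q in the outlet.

0.803

Yield of U: 2ξ₁ / 221.5 = 0.316 → ξ₁ = 34.99 kmol/h.
Conversion of V: 2ξ₁ + 2ξ₂ = 0.561 × 221.5 = 124.3 → ξ₂ = 27.13 kmol/h.
Outlet amounts (n = n₀ + Σ ν·ξ):
  V: 221.5 − 2(34.99) − 2(27.13) = 97.23
  Q: 908.5 − 1(34.99) − 3(27.13) = 792.1
  U: 0 + 2(34.99) = 69.99
  M: 0 + 1(27.13) = 27.13
Total out = 986.5 kmol/h; y_Q = 792.1 / 986.5 = 0.803.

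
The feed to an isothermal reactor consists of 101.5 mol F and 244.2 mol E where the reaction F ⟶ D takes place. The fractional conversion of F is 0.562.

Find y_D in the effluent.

0.165

F reacted = 0.562 × 101.5 = 57.04 mol; ν_F = −1, so ξ = 57.04/1 = 57.04 mol.
Outlet amounts (n = n₀ + ν ξ):
  F: 101.5 − 1(57.04) = 44.46
  D: 0 + 1(57.04) = 57.04
  E: 244.2 (inert)
Total out = 345.7 mol; y_D = 57.04 / 345.7 = 0.165.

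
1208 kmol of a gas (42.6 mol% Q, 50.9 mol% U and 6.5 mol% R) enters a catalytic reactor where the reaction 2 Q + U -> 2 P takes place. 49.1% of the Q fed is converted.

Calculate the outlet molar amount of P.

Q reacted = 0.491 × 514.6 = 252.7 kmol; ν_Q = −2, so ξ = 252.7/2 = 126.3 kmol.
Outlet amounts (n = n₀ + ν ξ):
  Q: 514.6 − 2(126.3) = 261.9
  U: 614.9 − 1(126.3) = 488.5
  P: 0 + 2(126.3) = 252.7
  R: 78.52 (inert)

253 kmol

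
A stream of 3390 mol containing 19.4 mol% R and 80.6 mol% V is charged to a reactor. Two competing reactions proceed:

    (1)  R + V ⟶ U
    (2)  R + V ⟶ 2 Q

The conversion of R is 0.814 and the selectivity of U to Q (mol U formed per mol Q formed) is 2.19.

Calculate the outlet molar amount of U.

Conversion of R: R consumed = 0.814 × 657.7 = 535.3 mol = 1ξ₁ + 1ξ₂.
Selectivity: 1ξ₁ / (2ξ₂) = 2.19 → ξ₁ = 4.38 ξ₂.
Substitute: (1·4.38 + 1) ξ₂ = 535.3 → ξ₂ = 99.5 mol, ξ₁ = 435.8 mol.
Outlet amounts (n = n₀ + Σ ν·ξ):
  R: 657.7 − 1(435.8) − 1(99.5) = 122.3
  V: 2732 − 1(435.8) − 1(99.5) = 2197
  U: 0 + 1(435.8) = 435.8
  Q: 0 + 2(99.5) = 199

436 mol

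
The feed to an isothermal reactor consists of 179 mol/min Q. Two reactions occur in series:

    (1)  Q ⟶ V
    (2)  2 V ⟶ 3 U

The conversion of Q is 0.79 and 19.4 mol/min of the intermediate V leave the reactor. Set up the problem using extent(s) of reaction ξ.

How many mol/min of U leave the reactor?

Conversion of Q: Q consumed = 1ξ₁ = 0.79 × 179 → ξ₁ = 141.4 mol/min.
V balance: n_V = 0 + 1ξ₁ − 2ξ₂ = 19.4 → ξ₂ = (1·141.4 − 19.4)/2 = 61 mol/min.
Outlet amounts (n = n₀ + Σ ν·ξ):
  Q: 179 − 1(141.4) = 37.59
  V: 0 + 1(141.4) − 2(61) = 19.4
  U: 0 + 3(61) = 183

183 mol/min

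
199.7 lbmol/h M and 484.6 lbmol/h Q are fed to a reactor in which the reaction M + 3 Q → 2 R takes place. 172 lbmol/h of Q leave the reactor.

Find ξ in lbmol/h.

For Q: n = n₀ − 3ξ → 172 = 484.6 − 3ξ, giving ξ = 104.2 lbmol/h.
Outlet amounts (n = n₀ + ν ξ):
  M: 199.7 − 1(104.2) = 95.5
  Q: 484.6 − 3(104.2) = 172
  R: 0 + 2(104.2) = 208.4

ξ = 104 lbmol/h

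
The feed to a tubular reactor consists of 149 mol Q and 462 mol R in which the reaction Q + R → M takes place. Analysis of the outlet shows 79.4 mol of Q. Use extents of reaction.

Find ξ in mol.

ξ = 69.6 mol

For Q: n = n₀ − 1ξ → 79.4 = 149 − 1ξ, giving ξ = 69.6 mol.
Outlet amounts (n = n₀ + ν ξ):
  Q: 149 − 1(69.6) = 79.4
  R: 462 − 1(69.6) = 392.4
  M: 0 + 1(69.6) = 69.6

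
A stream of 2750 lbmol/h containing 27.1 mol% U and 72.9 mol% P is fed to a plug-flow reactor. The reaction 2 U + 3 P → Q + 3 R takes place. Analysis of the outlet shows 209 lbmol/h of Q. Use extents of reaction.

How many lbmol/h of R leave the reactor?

For Q: n = n₀ + 1ξ → 209 = 0 + 1ξ, giving ξ = 209 lbmol/h.
Outlet amounts (n = n₀ + ν ξ):
  U: 745.2 − 2(209) = 327.2
  P: 2005 − 3(209) = 1378
  Q: 0 + 1(209) = 209
  R: 0 + 3(209) = 627

627 lbmol/h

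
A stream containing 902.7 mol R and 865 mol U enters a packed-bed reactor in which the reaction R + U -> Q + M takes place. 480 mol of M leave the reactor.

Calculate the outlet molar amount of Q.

For M: n = n₀ + 1ξ → 480 = 0 + 1ξ, giving ξ = 480 mol.
Outlet amounts (n = n₀ + ν ξ):
  R: 902.7 − 1(480) = 422.7
  U: 865 − 1(480) = 385
  Q: 0 + 1(480) = 480
  M: 0 + 1(480) = 480

480 mol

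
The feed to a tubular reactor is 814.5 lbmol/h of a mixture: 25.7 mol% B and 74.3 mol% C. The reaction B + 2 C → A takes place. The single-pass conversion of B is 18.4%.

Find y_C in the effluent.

B reacted = 0.184 × 209.3 = 38.52 lbmol/h; ν_B = −1, so ξ = 38.52/1 = 38.52 lbmol/h.
Outlet amounts (n = n₀ + ν ξ):
  B: 209.3 − 1(38.52) = 170.8
  C: 605.2 − 2(38.52) = 528.1
  A: 0 + 1(38.52) = 38.52
Total out = 737.5 lbmol/h; y_C = 528.1 / 737.5 = 0.7162.

0.716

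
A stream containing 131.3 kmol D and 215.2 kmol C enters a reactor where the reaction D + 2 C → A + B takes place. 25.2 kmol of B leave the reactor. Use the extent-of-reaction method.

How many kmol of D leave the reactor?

106 kmol

For B: n = n₀ + 1ξ → 25.2 = 0 + 1ξ, giving ξ = 25.2 kmol.
Outlet amounts (n = n₀ + ν ξ):
  D: 131.3 − 1(25.2) = 106.1
  C: 215.2 − 2(25.2) = 164.8
  A: 0 + 1(25.2) = 25.2
  B: 0 + 1(25.2) = 25.2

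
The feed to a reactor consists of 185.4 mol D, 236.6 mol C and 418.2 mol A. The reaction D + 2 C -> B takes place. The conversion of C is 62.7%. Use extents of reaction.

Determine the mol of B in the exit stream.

74.2 mol

C reacted = 0.627 × 236.6 = 148.3 mol; ν_C = −2, so ξ = 148.3/2 = 74.17 mol.
Outlet amounts (n = n₀ + ν ξ):
  D: 185.4 − 1(74.17) = 111.2
  C: 236.6 − 2(74.17) = 88.25
  B: 0 + 1(74.17) = 74.17
  A: 418.2 (inert)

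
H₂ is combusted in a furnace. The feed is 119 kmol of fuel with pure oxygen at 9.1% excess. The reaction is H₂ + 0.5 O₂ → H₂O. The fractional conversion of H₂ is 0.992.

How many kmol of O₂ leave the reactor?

Stoichiometric O₂ = 0.5 × 119 = 59.5 kmol; O₂ fed = 59.5 × 1.091 = 64.91 kmol.
Fuel reacted = 0.992 × 119 → ξ = 118 kmol.
Outlet (n = n₀ + ν ξ):
  H₂: 119 − 1(118) = 0.952
  O₂: 64.91 − 0.5(118) = 5.891
  H₂O: 0 + 1(118) = 118

5.89 kmol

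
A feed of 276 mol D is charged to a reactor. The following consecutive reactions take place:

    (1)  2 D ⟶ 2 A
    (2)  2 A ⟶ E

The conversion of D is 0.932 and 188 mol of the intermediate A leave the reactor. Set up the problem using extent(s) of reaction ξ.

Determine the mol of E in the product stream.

Conversion of D: D consumed = 2ξ₁ = 0.932 × 276 → ξ₁ = 128.6 mol.
A balance: n_A = 0 + 2ξ₁ − 2ξ₂ = 188 → ξ₂ = (2·128.6 − 188)/2 = 34.62 mol.
Outlet amounts (n = n₀ + Σ ν·ξ):
  D: 276 − 2(128.6) = 18.77
  A: 0 + 2(128.6) − 2(34.62) = 188
  E: 0 + 1(34.62) = 34.62

34.6 mol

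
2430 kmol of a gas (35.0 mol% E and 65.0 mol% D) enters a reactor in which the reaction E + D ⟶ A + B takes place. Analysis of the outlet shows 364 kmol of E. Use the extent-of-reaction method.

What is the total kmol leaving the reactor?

For E: n = n₀ − 1ξ → 364 = 850.5 − 1ξ, giving ξ = 486.5 kmol.
Outlet amounts (n = n₀ + ν ξ):
  E: 850.5 − 1(486.5) = 364
  D: 1580 − 1(486.5) = 1093
  A: 0 + 1(486.5) = 486.5
  B: 0 + 1(486.5) = 486.5
Total out = 364 + 1093 + 486.5 + 486.5 = 2430 kmol.

2430 kmol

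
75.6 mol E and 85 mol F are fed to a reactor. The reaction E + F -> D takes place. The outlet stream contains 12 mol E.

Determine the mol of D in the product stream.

63.6 mol

For E: n = n₀ − 1ξ → 12 = 75.6 − 1ξ, giving ξ = 63.6 mol.
Outlet amounts (n = n₀ + ν ξ):
  E: 75.6 − 1(63.6) = 12
  F: 85 − 1(63.6) = 21.4
  D: 0 + 1(63.6) = 63.6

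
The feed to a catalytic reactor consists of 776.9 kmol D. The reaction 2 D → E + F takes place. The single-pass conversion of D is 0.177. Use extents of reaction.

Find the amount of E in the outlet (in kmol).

68.8 kmol

D reacted = 0.177 × 776.9 = 137.5 kmol; ν_D = −2, so ξ = 137.5/2 = 68.76 kmol.
Outlet amounts (n = n₀ + ν ξ):
  D: 776.9 − 2(68.76) = 639.4
  E: 0 + 1(68.76) = 68.76
  F: 0 + 1(68.76) = 68.76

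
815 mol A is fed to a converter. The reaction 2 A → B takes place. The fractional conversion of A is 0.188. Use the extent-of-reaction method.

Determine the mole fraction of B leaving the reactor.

A reacted = 0.188 × 815 = 153.2 mol; ν_A = −2, so ξ = 153.2/2 = 76.61 mol.
Outlet amounts (n = n₀ + ν ξ):
  A: 815 − 2(76.61) = 661.8
  B: 0 + 1(76.61) = 76.61
Total out = 738.4 mol; y_B = 76.61 / 738.4 = 0.1038.

0.104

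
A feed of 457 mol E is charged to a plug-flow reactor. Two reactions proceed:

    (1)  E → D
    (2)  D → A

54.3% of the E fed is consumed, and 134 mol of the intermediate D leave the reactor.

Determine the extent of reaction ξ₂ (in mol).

ξ₂ = 114 mol

Conversion of E: E consumed = 1ξ₁ = 0.543 × 457 → ξ₁ = 248.2 mol.
D balance: n_D = 0 + 1ξ₁ − 1ξ₂ = 134 → ξ₂ = (1·248.2 − 134)/1 = 114.2 mol.
Outlet amounts (n = n₀ + Σ ν·ξ):
  E: 457 − 1(248.2) = 208.8
  D: 0 + 1(248.2) − 1(114.2) = 134
  A: 0 + 1(114.2) = 114.2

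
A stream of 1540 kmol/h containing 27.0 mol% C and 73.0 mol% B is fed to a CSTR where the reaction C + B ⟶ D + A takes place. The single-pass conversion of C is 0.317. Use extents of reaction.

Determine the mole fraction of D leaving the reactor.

0.0856

C reacted = 0.317 × 415.8 = 131.8 kmol/h; ν_C = −1, so ξ = 131.8/1 = 131.8 kmol/h.
Outlet amounts (n = n₀ + ν ξ):
  C: 415.8 − 1(131.8) = 284
  B: 1124 − 1(131.8) = 992.4
  D: 0 + 1(131.8) = 131.8
  A: 0 + 1(131.8) = 131.8
Total out = 1540 kmol/h; y_D = 131.8 / 1540 = 0.08559.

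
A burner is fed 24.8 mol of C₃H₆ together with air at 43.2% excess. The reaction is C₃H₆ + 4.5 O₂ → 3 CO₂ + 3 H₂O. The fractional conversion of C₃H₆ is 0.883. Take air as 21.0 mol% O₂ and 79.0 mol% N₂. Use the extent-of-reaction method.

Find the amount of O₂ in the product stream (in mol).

Stoichiometric O₂ = 4.5 × 24.8 = 111.6 mol; O₂ fed = 111.6 × 1.432 = 159.8 mol.
N₂ fed = 159.8 × 79/21 = 601.2 mol.
Fuel reacted = 0.883 × 24.8 → ξ = 21.9 mol.
Outlet (n = n₀ + ν ξ):
  C₃H₆: 24.8 − 1(21.9) = 2.902
  O₂: 159.8 − 4.5(21.9) = 61.27
  N₂: 601.2 (inert)
  CO₂: 0 + 3(21.9) = 65.7
  H₂O: 0 + 3(21.9) = 65.7

61.3 mol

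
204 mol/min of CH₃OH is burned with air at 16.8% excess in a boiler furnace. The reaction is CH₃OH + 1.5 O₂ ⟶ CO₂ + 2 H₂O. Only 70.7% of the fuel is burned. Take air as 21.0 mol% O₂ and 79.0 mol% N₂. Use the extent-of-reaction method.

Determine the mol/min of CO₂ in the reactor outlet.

144 mol/min

Stoichiometric O₂ = 1.5 × 204 = 306 mol/min; O₂ fed = 306 × 1.168 = 357.4 mol/min.
N₂ fed = 357.4 × 79/21 = 1345 mol/min.
Fuel reacted = 0.707 × 204 → ξ = 144.2 mol/min.
Outlet (n = n₀ + ν ξ):
  CH₃OH: 204 − 1(144.2) = 59.77
  O₂: 357.4 − 1.5(144.2) = 141.1
  N₂: 1345 (inert)
  CO₂: 0 + 1(144.2) = 144.2
  H₂O: 0 + 2(144.2) = 288.5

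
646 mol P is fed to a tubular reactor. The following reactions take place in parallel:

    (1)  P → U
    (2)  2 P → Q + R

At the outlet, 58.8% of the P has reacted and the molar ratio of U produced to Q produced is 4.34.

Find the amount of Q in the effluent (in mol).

Conversion of P: P consumed = 0.588 × 646 = 379.8 mol = 1ξ₁ + 2ξ₂.
Selectivity: 1ξ₁ / (1ξ₂) = 4.34 → ξ₁ = 4.34 ξ₂.
Substitute: (1·4.34 + 2) ξ₂ = 379.8 → ξ₂ = 59.91 mol, ξ₁ = 260 mol.
Outlet amounts (n = n₀ + Σ ν·ξ):
  P: 646 − 1(260) − 2(59.91) = 266.2
  U: 0 + 1(260) = 260
  Q: 0 + 1(59.91) = 59.91
  R: 0 + 1(59.91) = 59.91

59.9 mol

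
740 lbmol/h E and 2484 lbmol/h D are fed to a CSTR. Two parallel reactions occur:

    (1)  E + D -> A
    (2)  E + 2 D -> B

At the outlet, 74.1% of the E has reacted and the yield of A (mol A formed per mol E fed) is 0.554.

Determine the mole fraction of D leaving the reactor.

0.708

Yield of A: 1ξ₁ / 740 = 0.554 → ξ₁ = 410 lbmol/h.
Conversion of E: 1ξ₁ + 1ξ₂ = 0.741 × 740 = 548.3 → ξ₂ = 138.4 lbmol/h.
Outlet amounts (n = n₀ + Σ ν·ξ):
  E: 740 − 1(410) − 1(138.4) = 191.7
  D: 2484 − 1(410) − 2(138.4) = 1797
  A: 0 + 1(410) = 410
  B: 0 + 1(138.4) = 138.4
Total out = 2537 lbmol/h; y_D = 1797 / 2537 = 0.7083.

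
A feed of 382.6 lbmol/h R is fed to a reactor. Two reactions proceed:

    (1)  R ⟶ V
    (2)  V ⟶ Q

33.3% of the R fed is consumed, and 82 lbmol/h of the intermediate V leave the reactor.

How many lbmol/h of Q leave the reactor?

Conversion of R: R consumed = 1ξ₁ = 0.333 × 382.6 → ξ₁ = 127.4 lbmol/h.
V balance: n_V = 0 + 1ξ₁ − 1ξ₂ = 82 → ξ₂ = (1·127.4 − 82)/1 = 45.41 lbmol/h.
Outlet amounts (n = n₀ + Σ ν·ξ):
  R: 382.6 − 1(127.4) = 255.2
  V: 0 + 1(127.4) − 1(45.41) = 82
  Q: 0 + 1(45.41) = 45.41

45.4 lbmol/h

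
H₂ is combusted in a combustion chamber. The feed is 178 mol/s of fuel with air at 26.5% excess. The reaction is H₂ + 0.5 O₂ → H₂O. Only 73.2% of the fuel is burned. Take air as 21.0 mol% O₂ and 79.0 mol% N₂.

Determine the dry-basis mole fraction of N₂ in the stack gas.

Stoichiometric O₂ = 0.5 × 178 = 89 mol/s; O₂ fed = 89 × 1.265 = 112.6 mol/s.
N₂ fed = 112.6 × 79/21 = 423.5 mol/s.
Fuel reacted = 0.732 × 178 → ξ = 130.3 mol/s.
Outlet (n = n₀ + ν ξ):
  H₂: 178 − 1(130.3) = 47.7
  O₂: 112.6 − 0.5(130.3) = 47.44
  N₂: 423.5 (inert)
  H₂O: 0 + 1(130.3) = 130.3
Dry total = 518.7 mol/s; y_N₂ (dry) = 423.5 / 518.7 = 0.8166.

0.817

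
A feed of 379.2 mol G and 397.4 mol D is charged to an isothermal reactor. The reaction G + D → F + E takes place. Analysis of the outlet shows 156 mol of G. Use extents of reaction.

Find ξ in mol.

ξ = 223 mol

For G: n = n₀ − 1ξ → 156 = 379.2 − 1ξ, giving ξ = 223.2 mol.
Outlet amounts (n = n₀ + ν ξ):
  G: 379.2 − 1(223.2) = 156
  D: 397.4 − 1(223.2) = 174.2
  F: 0 + 1(223.2) = 223.2
  E: 0 + 1(223.2) = 223.2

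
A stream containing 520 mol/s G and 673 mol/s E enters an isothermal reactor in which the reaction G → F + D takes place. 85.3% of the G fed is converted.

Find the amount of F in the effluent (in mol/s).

G reacted = 0.853 × 520 = 443.6 mol/s; ν_G = −1, so ξ = 443.6/1 = 443.6 mol/s.
Outlet amounts (n = n₀ + ν ξ):
  G: 520 − 1(443.6) = 76.44
  F: 0 + 1(443.6) = 443.6
  D: 0 + 1(443.6) = 443.6
  E: 673 (inert)

444 mol/s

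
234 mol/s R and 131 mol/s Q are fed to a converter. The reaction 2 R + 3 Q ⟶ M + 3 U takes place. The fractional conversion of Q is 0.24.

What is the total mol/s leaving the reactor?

355 mol/s

Q reacted = 0.24 × 131 = 31.44 mol/s; ν_Q = −3, so ξ = 31.44/3 = 10.48 mol/s.
Outlet amounts (n = n₀ + ν ξ):
  R: 234 − 2(10.48) = 213
  Q: 131 − 3(10.48) = 99.56
  M: 0 + 1(10.48) = 10.48
  U: 0 + 3(10.48) = 31.44
Total out = 213 + 99.56 + 10.48 + 31.44 = 354.5 mol/s.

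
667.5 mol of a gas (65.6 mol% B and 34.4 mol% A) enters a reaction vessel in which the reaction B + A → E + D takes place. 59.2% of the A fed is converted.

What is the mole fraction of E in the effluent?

A reacted = 0.592 × 229.6 = 135.9 mol; ν_A = −1, so ξ = 135.9/1 = 135.9 mol.
Outlet amounts (n = n₀ + ν ξ):
  B: 437.9 − 1(135.9) = 301.9
  A: 229.6 − 1(135.9) = 93.68
  E: 0 + 1(135.9) = 135.9
  D: 0 + 1(135.9) = 135.9
Total out = 667.5 mol; y_E = 135.9 / 667.5 = 0.2036.

0.204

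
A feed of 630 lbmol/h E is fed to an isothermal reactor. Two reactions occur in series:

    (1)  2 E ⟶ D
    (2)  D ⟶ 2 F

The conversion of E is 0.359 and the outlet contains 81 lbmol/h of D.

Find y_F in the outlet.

0.117

Conversion of E: E consumed = 2ξ₁ = 0.359 × 630 → ξ₁ = 113.1 lbmol/h.
D balance: n_D = 0 + 1ξ₁ − 1ξ₂ = 81 → ξ₂ = (1·113.1 − 81)/1 = 32.08 lbmol/h.
Outlet amounts (n = n₀ + Σ ν·ξ):
  E: 630 − 2(113.1) = 403.8
  D: 0 + 1(113.1) − 1(32.08) = 81
  F: 0 + 2(32.08) = 64.17
Total out = 549 lbmol/h; y_F = 64.17 / 549 = 0.1169.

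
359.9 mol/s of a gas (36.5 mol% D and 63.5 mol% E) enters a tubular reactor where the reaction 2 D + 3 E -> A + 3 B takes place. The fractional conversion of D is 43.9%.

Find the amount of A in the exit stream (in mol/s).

28.8 mol/s

D reacted = 0.439 × 131.4 = 57.67 mol/s; ν_D = −2, so ξ = 57.67/2 = 28.83 mol/s.
Outlet amounts (n = n₀ + ν ξ):
  D: 131.4 − 2(28.83) = 73.69
  E: 228.5 − 3(28.83) = 142
  A: 0 + 1(28.83) = 28.83
  B: 0 + 3(28.83) = 86.5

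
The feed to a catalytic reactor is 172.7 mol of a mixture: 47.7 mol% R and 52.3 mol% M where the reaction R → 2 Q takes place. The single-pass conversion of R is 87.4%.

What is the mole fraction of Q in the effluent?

0.588

R reacted = 0.874 × 82.38 = 72 mol; ν_R = −1, so ξ = 72/1 = 72 mol.
Outlet amounts (n = n₀ + ν ξ):
  R: 82.38 − 1(72) = 10.38
  Q: 0 + 2(72) = 144
  M: 90.32 (inert)
Total out = 244.7 mol; y_Q = 144 / 244.7 = 0.5885.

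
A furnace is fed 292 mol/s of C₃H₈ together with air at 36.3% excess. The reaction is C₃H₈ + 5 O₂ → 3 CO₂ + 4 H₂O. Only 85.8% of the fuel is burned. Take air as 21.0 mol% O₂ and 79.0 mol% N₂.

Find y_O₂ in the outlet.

0.0736

Stoichiometric O₂ = 5 × 292 = 1460 mol/s; O₂ fed = 1460 × 1.363 = 1990 mol/s.
N₂ fed = 1990 × 79/21 = 7486 mol/s.
Fuel reacted = 0.858 × 292 → ξ = 250.5 mol/s.
Outlet (n = n₀ + ν ξ):
  C₃H₈: 292 − 1(250.5) = 41.46
  O₂: 1990 − 5(250.5) = 737.3
  N₂: 7486 (inert)
  CO₂: 0 + 3(250.5) = 751.6
  H₂O: 0 + 4(250.5) = 1002
Total out = 10020 mol/s; y_O₂ = 737.3 / 10020 = 0.07359.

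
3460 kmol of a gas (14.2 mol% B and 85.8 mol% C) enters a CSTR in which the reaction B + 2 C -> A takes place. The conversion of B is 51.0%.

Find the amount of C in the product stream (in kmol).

2470 kmol

B reacted = 0.51 × 491.3 = 250.6 kmol; ν_B = −1, so ξ = 250.6/1 = 250.6 kmol.
Outlet amounts (n = n₀ + ν ξ):
  B: 491.3 − 1(250.6) = 240.7
  C: 2969 − 2(250.6) = 2468
  A: 0 + 1(250.6) = 250.6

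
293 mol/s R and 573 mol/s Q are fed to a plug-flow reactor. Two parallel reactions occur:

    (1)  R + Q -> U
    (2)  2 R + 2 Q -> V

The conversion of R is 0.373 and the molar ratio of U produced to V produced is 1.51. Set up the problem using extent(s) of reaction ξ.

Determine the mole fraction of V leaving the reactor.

Conversion of R: R consumed = 0.373 × 293 = 109.3 mol/s = 1ξ₁ + 2ξ₂.
Selectivity: 1ξ₁ / (1ξ₂) = 1.51 → ξ₁ = 1.51 ξ₂.
Substitute: (1·1.51 + 2) ξ₂ = 109.3 → ξ₂ = 31.14 mol/s, ξ₁ = 47.02 mol/s.
Outlet amounts (n = n₀ + Σ ν·ξ):
  R: 293 − 1(47.02) − 2(31.14) = 183.7
  Q: 573 − 1(47.02) − 2(31.14) = 463.7
  U: 0 + 1(47.02) = 47.02
  V: 0 + 1(31.14) = 31.14
Total out = 725.6 mol/s; y_V = 31.14 / 725.6 = 0.04291.

0.0429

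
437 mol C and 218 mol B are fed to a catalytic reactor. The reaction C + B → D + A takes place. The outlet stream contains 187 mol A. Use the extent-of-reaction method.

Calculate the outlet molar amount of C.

For A: n = n₀ + 1ξ → 187 = 0 + 1ξ, giving ξ = 187 mol.
Outlet amounts (n = n₀ + ν ξ):
  C: 437 − 1(187) = 250
  B: 218 − 1(187) = 31
  D: 0 + 1(187) = 187
  A: 0 + 1(187) = 187

250 mol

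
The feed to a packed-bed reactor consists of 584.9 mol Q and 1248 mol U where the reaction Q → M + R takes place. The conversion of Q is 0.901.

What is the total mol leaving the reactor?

2360 mol

Q reacted = 0.901 × 584.9 = 527 mol; ν_Q = −1, so ξ = 527/1 = 527 mol.
Outlet amounts (n = n₀ + ν ξ):
  Q: 584.9 − 1(527) = 57.91
  M: 0 + 1(527) = 527
  R: 0 + 1(527) = 527
  U: 1248 (inert)
Total out = 57.91 + 527 + 527 + 1248 = 2360 mol.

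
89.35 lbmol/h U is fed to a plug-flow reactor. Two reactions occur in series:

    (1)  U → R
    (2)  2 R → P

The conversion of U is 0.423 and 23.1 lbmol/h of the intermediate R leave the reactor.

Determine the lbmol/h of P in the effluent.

Conversion of U: U consumed = 1ξ₁ = 0.423 × 89.35 → ξ₁ = 37.8 lbmol/h.
R balance: n_R = 0 + 1ξ₁ − 2ξ₂ = 23.1 → ξ₂ = (1·37.8 − 23.1)/2 = 7.348 lbmol/h.
Outlet amounts (n = n₀ + Σ ν·ξ):
  U: 89.35 − 1(37.8) = 51.55
  R: 0 + 1(37.8) − 2(7.348) = 23.1
  P: 0 + 1(7.348) = 7.348

7.35 lbmol/h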